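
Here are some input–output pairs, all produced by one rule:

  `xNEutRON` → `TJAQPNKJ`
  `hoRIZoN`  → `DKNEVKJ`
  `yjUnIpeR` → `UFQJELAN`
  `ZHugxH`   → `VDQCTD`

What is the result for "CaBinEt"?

In each case the input is transformed by: shift every letter 4 places backward in the alphabet (wrapping around), then convert every letter to uppercase.
Applying both steps to "CaBinEt": "YwXejAp", then "YWXEJAP".

YWXEJAP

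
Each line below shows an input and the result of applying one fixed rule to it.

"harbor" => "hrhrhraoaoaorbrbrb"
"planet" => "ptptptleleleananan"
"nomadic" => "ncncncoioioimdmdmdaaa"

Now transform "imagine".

ieieiemnmnmnaiaiaiggg

Rule — repeat every character 3 times, then take characters alternately from the front and the back (1st, last, 2nd, 2nd-last, ...).
Working it through for "imagine": intermediate "iiimmmaaagggiiinnneee", final "ieieiemnmnmnaiaiaiggg".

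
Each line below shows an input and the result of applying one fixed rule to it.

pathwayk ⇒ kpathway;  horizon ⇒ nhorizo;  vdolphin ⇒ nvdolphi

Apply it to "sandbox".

What's happening: move the last character to the front.
Applying that to "sandbox" gives "xsandbo".

xsandbo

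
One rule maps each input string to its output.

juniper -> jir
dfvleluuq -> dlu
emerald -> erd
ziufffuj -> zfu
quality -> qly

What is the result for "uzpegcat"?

uea

Rule — keep one character in every 3, starting at position 1 (positions 1st, 4th, 7th, ...).
"uzpegcat" → "uea".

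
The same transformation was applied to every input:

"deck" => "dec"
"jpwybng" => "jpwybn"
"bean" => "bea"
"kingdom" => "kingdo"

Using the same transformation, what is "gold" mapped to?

Looking at the pairs, the operation is to delete the last character.
For "gold" the result is "gol".

gol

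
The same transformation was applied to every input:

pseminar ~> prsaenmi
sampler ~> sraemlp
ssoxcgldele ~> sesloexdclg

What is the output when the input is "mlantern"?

mnlraent

The pattern: take characters alternately from the front and the back (1st, last, 2nd, 2nd-last, ...).
So "mlantern" becomes "mnlraent".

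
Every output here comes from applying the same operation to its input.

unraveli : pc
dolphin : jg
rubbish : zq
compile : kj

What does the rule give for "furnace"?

Each output is the input with this applied: keep one character in every 3, starting at position 3 (positions 3rd, 6th, 9th, ...), then shift every letter 2 places backward in the alphabet (wrapping around).
Working it through for "furnace": intermediate "rc", final "pa".
(Check on "unraveli": → "re" → "pc" ✓)

pa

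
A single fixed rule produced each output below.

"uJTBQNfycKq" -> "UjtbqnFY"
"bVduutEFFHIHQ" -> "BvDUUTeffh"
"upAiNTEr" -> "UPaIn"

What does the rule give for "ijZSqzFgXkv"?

Each output is the input with this applied: delete the last 3 characters, then flip the case of every letter.
"ijZSqzFgXkv" → "ijZSqzFg" → "IJzsQZfG".

IJzsQZfG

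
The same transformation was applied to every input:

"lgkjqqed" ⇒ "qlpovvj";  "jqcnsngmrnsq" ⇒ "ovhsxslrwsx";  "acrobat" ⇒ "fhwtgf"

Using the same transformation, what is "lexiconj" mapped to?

The pattern: shift every letter 5 places forward in the alphabet (wrapping around), then delete the last character.
Working it through for "lexiconj": intermediate "qjcnhtso", final "qjcnhts".

qjcnhts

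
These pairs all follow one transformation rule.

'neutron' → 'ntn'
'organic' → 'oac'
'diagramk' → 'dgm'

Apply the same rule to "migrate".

In each case the input is transformed by: keep one character in every 3, starting at position 1 (positions 1st, 4th, 7th, ...).
Doing the same to "migrate": "mre".

mre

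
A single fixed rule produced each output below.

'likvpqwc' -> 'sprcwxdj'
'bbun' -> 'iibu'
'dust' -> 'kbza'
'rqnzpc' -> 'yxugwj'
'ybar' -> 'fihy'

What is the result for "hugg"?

obnn

What's happening: shift every letter 7 places forward in the alphabet (wrapping around).
On "hugg" that produces "obnn".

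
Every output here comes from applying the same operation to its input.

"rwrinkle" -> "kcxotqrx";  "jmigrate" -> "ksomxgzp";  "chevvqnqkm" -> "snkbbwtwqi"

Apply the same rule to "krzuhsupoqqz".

Each output is the input with this applied: shift every letter 6 places forward in the alphabet (wrapping around), then swap the first and last characters.
On "krzuhsupoqqz": the first step gives "qxfanyavuwwf", and the second then gives "fxfanyavuwwq".

fxfanyavuwwq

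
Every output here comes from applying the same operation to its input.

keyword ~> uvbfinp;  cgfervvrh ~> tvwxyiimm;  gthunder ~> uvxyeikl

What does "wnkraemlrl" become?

What's happening: sort the characters into alphabetical order, then shift every letter 9 places backward in the alphabet (wrapping around).
Working it through for "wnkraemlrl": intermediate "aekllmnrrw", final "rvbccdeiin".

rvbccdeiin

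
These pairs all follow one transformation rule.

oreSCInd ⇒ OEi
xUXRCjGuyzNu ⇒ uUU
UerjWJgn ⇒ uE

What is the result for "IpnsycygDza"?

iA

In each case the input is transformed by: flip the case of every letter, then keep only the vowels.
Applying both steps to "IpnsycygDza": "iPNSYCYGdZA", then "iA".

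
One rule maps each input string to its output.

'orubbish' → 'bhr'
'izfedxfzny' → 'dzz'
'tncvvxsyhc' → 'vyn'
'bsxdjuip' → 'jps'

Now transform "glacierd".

What's happening: keep one character in every 3, starting at position 2 (positions 2nd, 5th, 8th, ...), then move the first character to the end.
"glacierd" → "lid" → "idl".

idl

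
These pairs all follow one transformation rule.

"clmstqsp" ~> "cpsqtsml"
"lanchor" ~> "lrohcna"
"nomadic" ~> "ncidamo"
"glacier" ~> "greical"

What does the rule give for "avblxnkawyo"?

What's happening: move the first character to the end, then reverse the string.
Applying both steps to "avblxnkawyo": "vblxnkawyoa", then "aoywaknxlbv".

aoywaknxlbv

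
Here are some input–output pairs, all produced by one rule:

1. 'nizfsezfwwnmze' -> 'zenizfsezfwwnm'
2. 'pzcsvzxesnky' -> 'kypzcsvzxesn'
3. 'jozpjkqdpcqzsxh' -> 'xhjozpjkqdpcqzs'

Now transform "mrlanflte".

temrlanfl

Each output is the input with this applied: move the last 2 characters to the front (rotate right by 2).
Doing the same to "mrlanflte": "temrlanfl".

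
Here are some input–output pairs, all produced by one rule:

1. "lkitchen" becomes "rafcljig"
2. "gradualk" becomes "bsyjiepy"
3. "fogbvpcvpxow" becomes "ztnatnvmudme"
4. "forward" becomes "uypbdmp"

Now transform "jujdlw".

Looking at the pairs, the operation is to move the first 3 characters to the end (rotate left by 3), then shift every letter 2 places backward in the alphabet (wrapping around).
For "jujdlw", step one produces "dlwjuj"; step two turns that into "bjuhsh".

bjuhsh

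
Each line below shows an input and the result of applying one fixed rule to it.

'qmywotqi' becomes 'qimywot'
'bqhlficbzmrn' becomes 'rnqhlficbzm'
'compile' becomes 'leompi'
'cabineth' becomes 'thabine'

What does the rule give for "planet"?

The rule is to delete the first character, then move the last 2 characters to the front (rotate right by 2).
On "planet": the first step gives "lanet", and the second then gives "etlan".

etlan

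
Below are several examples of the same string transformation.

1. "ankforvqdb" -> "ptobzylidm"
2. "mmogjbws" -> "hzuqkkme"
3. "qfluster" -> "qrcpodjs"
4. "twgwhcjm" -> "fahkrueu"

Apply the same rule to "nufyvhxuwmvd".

The transformation: shift every letter 2 places backward in the alphabet (wrapping around), then swap the front and back halves of the string.
So "nufyvhxuwmvd" becomes "vsuktblsdwtf".

vsuktblsdwtf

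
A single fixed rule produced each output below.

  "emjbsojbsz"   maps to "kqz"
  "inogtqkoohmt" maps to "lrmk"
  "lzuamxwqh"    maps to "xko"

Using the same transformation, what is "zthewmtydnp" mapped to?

ruwn

In each case the input is transformed by: shift every letter 2 places backward in the alphabet (wrapping around), then keep one character in every 3, starting at position 2 (positions 2nd, 5th, 8th, ...).
Applying both steps to "zthewmtydnp": "xrfcukrwbln", then "ruwn".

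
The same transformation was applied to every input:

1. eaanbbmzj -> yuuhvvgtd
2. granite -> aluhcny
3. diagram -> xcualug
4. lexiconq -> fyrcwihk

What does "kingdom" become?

echaxig

In each case the input is transformed by: shift every letter 6 places backward in the alphabet (wrapping around).
"kingdom" → "echaxig".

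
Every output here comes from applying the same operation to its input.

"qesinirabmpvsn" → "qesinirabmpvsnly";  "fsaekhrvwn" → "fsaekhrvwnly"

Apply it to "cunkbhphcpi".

cunkbhphcpily

The rule is to append "ly".
On "cunkbhphcpi" that produces "cunkbhphcpily".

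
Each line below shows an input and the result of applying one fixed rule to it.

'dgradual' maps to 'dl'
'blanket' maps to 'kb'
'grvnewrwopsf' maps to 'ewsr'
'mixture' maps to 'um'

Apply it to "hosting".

ih

Each output is the input with this applied: move the first 2 characters to the end (rotate left by 2), then keep one character in every 3, starting at position 3 (positions 3rd, 6th, 9th, ...).
On "hosting": the first step gives "stingho", and the second then gives "ih".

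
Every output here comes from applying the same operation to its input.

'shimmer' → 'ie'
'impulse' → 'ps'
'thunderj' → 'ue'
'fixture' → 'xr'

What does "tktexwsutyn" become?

twt

What's happening: keep one character in every 3, starting at position 3 (positions 3rd, 6th, 9th, ...).
On "tktexwsutyn" that produces "twt".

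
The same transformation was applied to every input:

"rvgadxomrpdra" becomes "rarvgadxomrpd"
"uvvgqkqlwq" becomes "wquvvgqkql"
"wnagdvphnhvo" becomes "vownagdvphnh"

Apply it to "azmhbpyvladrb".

rbazmhbpyvlad

The rule is to move the last 2 characters to the front (rotate right by 2).
"azmhbpyvladrb" → "rbazmhbpyvlad".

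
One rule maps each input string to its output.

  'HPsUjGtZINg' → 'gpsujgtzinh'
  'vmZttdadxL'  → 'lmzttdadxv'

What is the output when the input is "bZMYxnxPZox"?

In each case the input is transformed by: swap the first and last characters, then convert every letter to lowercase.
For "bZMYxnxPZox", step one produces "xZMYxnxPZob"; step two turns that into "xzmyxnxpzob".

xzmyxnxpzob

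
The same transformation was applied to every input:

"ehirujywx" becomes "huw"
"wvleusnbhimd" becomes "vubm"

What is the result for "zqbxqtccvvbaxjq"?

qqcbj

The transformation: keep one character in every 3, starting at position 2 (positions 2nd, 5th, 8th, ...).
"zqbxqtccvvbaxjq" → "qqcbj".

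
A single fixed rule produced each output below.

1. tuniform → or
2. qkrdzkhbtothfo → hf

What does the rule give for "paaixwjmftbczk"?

Each output is the input with this applied: move the last 3 characters to the front (rotate right by 3), then keep only the first 2 characters.
Working it through for "paaixwjmftbczk": intermediate "czkpaaixwjmftb", final "cz".
(Check on "qkrdzkhbtothfo": → "hfoqkrdzkhbtot" → "hf" ✓)

cz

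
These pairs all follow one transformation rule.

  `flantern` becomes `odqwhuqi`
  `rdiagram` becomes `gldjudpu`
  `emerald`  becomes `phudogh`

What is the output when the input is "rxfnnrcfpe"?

Looking at the pairs, the operation is to shift every letter 3 places forward in the alphabet (wrapping around), then move the first character to the end.
"rxfnnrcfpe" → "uaiqqufish" → "aiqqufishu".

aiqqufishu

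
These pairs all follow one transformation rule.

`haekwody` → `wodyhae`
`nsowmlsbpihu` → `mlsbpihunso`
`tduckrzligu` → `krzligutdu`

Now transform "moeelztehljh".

Looking at the pairs, the operation is to move the first 3 characters to the end (rotate left by 3), then delete the first character.
Applying that to "moeelztehljh" gives "lztehljhmoe".
(Check on "nsowmlsbpihu": → "wmlsbpihunso" → "mlsbpihunso" ✓)

lztehljhmoe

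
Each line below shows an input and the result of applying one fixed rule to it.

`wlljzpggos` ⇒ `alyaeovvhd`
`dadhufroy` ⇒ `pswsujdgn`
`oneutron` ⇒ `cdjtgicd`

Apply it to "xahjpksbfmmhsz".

In each case the input is transformed by: shift every letter 11 places backward in the alphabet (wrapping around), then swap each adjacent pair of characters (1↔2, 3↔4, ...).
"xahjpksbfmmhsz" → "mpwyezhqubbwho" → "pmywzeqhbuwboh".

pmywzeqhbuwboh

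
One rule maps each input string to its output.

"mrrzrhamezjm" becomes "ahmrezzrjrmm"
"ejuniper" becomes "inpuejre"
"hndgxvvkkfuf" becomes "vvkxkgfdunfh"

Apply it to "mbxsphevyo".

Looking at the pairs, the operation is to swap the front and back halves of the string, then take characters alternately from the front and the back (1st, last, 2nd, 2nd-last, ...).
On "mbxsphevyo" that produces "hpesvxybom".

hpesvxybom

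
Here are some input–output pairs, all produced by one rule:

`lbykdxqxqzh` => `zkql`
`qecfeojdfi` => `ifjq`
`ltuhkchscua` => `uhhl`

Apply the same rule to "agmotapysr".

ropa

The rule is to keep one character in every 3, starting at position 1 (positions 1st, 4th, 7th, ...), then swap the first and last characters.
Starting from "agmotapysr": after the first operation, "aopr"; after the second, "ropa".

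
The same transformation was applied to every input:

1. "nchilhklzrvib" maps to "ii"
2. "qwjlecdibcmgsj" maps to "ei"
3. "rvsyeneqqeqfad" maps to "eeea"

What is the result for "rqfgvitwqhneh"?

ie

The transformation: keep only the vowels.
So "rqfgvitwqhneh" becomes "ie".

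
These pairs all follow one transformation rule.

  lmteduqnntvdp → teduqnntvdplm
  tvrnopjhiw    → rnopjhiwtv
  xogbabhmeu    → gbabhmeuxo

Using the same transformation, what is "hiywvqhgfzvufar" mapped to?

ywvqhgfzvufarhi

The rule is to move the first 2 characters to the end (rotate left by 2).
On "hiywvqhgfzvufar" that produces "ywvqhgfzvufarhi".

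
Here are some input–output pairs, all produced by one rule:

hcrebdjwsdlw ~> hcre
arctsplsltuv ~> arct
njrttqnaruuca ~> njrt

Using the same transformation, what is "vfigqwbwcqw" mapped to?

vfig

Rule — keep only the first 4 characters.
For "vfigqwbwcqw" the result is "vfig".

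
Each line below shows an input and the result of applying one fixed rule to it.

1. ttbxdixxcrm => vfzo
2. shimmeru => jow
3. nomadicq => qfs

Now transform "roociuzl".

qkn

Each output is the input with this applied: keep one character in every 3, starting at position 2 (positions 2nd, 5th, 8th, ...), then shift every letter 2 places forward in the alphabet (wrapping around).
Starting from "roociuzl": after the first operation, "oil"; after the second, "qkn".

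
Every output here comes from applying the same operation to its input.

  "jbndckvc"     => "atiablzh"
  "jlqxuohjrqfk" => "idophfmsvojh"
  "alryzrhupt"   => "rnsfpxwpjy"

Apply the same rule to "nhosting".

The transformation: reverse the string, then shift every letter 2 places backward in the alphabet (wrapping around).
"nhosting" → "elgrqmfl".

elgrqmfl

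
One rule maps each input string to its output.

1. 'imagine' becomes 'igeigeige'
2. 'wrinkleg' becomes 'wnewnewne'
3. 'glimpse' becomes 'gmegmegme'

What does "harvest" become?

In each case the input is transformed by: keep one character in every 3, starting at position 1 (positions 1st, 4th, 7th, ...), then write the whole string 3 times in a row.
Applying both steps to "harvest": "hvt", then "hvthvthvt".

hvthvthvt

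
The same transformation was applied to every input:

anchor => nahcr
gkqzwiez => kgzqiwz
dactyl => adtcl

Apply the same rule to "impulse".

miupsl

Each output is the input with this applied: swap each adjacent pair of characters (1↔2, 3↔4, ...), then delete the last character.
Starting from "impulse": after the first operation, "miupsle"; after the second, "miupsl".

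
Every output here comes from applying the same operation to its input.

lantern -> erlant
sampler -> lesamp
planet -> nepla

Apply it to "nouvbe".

Each output is the input with this applied: delete the last character, then move the last 2 characters to the front (rotate right by 2).
Applying both steps to "nouvbe": "nouvb", then "vbnou".

vbnou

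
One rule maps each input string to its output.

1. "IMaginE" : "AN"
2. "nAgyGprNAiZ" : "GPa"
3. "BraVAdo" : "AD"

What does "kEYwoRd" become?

yr

In each case the input is transformed by: flip the case of every letter, then keep one character in every 3, starting at position 3 (positions 3rd, 6th, 9th, ...).
Working it through for "kEYwoRd": intermediate "KeyWOrD", final "yr".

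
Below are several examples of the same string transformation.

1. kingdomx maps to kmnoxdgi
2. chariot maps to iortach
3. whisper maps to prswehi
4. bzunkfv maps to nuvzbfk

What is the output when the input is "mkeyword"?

morwydek

In each case the input is transformed by: sort the characters into alphabetical order, then move the first 3 characters to the end (rotate left by 3).
Working it through for "mkeyword": intermediate "dekmorwy", final "morwydek".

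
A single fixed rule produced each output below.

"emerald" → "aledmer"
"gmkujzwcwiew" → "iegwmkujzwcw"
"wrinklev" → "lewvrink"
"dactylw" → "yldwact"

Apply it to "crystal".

In each case the input is transformed by: swap the first and last characters, then move the last 3 characters to the front (rotate right by 3).
On "crystal": the first step gives "lrystac", and the second then gives "taclrys".

taclrys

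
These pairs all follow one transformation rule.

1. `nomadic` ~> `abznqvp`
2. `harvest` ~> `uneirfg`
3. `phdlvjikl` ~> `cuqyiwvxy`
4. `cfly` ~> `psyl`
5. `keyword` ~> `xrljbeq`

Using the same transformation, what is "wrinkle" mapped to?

In each case the input is transformed by: shift every letter 13 places forward in the alphabet (wrapping around) — i.e. ROT13.
Applying that to "wrinkle" gives "jevaxyr".

jevaxyr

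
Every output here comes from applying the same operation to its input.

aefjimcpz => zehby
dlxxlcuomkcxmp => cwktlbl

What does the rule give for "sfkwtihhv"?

rjsgu

In each case the input is transformed by: keep every other character starting from the first (positions 1st, 3rd, 5th, ...), then shift every letter 1 place backward in the alphabet (wrapping around).
Applying that to "sfkwtihhv" gives "rjsgu".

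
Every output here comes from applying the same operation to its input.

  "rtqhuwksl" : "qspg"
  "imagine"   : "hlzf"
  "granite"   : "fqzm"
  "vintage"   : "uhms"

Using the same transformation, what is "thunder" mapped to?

What's happening: shift every letter 1 place backward in the alphabet (wrapping around), then keep only the first 4 characters.
Working it through for "thunder": intermediate "sgtmcdq", final "sgtm".
(Check on "granite": → "fqzmhsd" → "fqzm" ✓)

sgtm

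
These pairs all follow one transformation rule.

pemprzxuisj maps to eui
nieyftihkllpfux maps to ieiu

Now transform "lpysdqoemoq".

oeo

Rule — keep only the vowels.
So "lpysdqoemoq" becomes "oeo".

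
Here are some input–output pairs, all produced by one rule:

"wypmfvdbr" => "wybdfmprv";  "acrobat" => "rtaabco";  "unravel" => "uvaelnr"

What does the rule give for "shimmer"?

Each output is the input with this applied: sort the characters into alphabetical order, then move the last 2 characters to the front (rotate right by 2).
On "shimmer": the first step gives "ehimmrs", and the second then gives "rsehimm".
(Check on "acrobat": → "aabcort" → "rtaabco" ✓)

rsehimm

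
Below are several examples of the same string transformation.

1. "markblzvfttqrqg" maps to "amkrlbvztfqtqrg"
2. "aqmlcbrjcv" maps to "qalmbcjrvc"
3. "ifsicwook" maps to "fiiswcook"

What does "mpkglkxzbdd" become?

The pattern: swap each adjacent pair of characters (1↔2, 3↔4, ...).
On "mpkglkxzbdd" that produces "pmgkklzxdbd".

pmgkklzxdbd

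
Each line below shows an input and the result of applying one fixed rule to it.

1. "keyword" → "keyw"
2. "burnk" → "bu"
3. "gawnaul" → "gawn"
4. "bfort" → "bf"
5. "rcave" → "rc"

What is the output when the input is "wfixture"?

wfixt

Rule — delete the last 3 characters.
For "wfixture" the result is "wfixt".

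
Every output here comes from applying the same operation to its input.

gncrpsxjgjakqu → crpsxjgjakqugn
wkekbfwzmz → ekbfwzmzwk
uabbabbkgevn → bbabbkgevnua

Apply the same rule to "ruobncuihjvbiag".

obncuihjvbiagru

Each output is the input with this applied: move the first 2 characters to the end (rotate left by 2).
On "ruobncuihjvbiag" that produces "obncuihjvbiagru".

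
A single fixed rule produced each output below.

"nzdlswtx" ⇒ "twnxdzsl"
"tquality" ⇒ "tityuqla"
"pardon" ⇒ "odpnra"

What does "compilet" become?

elctmoip

Each output is the input with this applied: move the last 3 characters to the front (rotate right by 3), then swap each adjacent pair of characters (1↔2, 3↔4, ...).
Applying both steps to "compilet": "letcompi", then "elctmoip".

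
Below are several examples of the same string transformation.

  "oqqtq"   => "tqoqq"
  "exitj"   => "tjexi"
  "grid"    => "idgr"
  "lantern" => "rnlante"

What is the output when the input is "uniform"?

What's happening: move the last 2 characters to the front (rotate right by 2).
"uniform" → "rmunifo".

rmunifo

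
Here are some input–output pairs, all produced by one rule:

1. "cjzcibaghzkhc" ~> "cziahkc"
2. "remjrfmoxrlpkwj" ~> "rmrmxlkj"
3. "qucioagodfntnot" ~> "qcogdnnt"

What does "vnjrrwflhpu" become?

The rule is to keep every other character starting from the first (positions 1st, 3rd, 5th, ...).
"vnjrrwflhpu" → "vjrfhu".

vjrfhu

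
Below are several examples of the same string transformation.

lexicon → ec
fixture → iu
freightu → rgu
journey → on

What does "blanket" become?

Looking at the pairs, the operation is to keep one character in every 3, starting at position 2 (positions 2nd, 5th, 8th, ...).
Applying that to "blanket" gives "lk".

lk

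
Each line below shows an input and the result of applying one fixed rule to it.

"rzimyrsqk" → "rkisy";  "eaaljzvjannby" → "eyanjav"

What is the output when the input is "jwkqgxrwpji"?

jikpgr

What's happening: keep every other character starting from the first (positions 1st, 3rd, 5th, ...), then take characters alternately from the front and the back (1st, last, 2nd, 2nd-last, ...).
Applying both steps to "jwkqgxrwpji": "jkgrpi", then "jikpgr".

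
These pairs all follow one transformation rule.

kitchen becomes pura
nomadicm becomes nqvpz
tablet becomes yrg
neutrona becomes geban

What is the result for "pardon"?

qba

The pattern: shift every letter 13 places forward in the alphabet (wrapping around) — i.e. ROT13, then delete the first 3 characters.
Applying both steps to "pardon": "cneqba", then "qba".
(Check on "neutrona": → "arhgeban" → "geban" ✓)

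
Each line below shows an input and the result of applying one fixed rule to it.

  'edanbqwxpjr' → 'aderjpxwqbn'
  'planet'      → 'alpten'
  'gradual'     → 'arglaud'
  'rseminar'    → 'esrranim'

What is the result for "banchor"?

nabrohc

Each output is the input with this applied: move the first 3 characters to the end (rotate left by 3), then reverse the string.
Applying that to "banchor" gives "nabrohc".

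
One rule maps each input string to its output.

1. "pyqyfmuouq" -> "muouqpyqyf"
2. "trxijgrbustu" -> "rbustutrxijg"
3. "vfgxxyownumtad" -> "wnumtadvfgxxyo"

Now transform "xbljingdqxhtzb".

dqxhtzbxbljing

What's happening: swap the front and back halves of the string.
For "xbljingdqxhtzb" the result is "dqxhtzbxbljing".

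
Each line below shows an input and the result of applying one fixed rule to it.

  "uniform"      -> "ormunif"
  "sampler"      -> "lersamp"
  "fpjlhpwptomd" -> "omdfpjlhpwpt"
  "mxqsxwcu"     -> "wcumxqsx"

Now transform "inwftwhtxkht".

Rule — move the last 3 characters to the front (rotate right by 3).
Doing the same to "inwftwhtxkht": "khtinwftwhtx".

khtinwftwhtx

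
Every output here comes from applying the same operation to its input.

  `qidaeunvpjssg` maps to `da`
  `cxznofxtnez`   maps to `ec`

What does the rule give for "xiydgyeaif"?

da

Each output is the input with this applied: sort the characters into reverse alphabetical order, then keep only the last 2 characters.
"xiydgyeaif" → "da".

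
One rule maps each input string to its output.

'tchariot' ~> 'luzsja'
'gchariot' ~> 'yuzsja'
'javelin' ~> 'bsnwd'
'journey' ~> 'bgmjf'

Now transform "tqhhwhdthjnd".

Each output is the input with this applied: delete the last 2 characters, then shift every letter 8 places backward in the alphabet (wrapping around).
"tqhhwhdthjnd" → "tqhhwhdthj" → "lizzozvlzb".
(Check on "tchariot": → "tchari" → "luzsja" ✓)

lizzozvlzb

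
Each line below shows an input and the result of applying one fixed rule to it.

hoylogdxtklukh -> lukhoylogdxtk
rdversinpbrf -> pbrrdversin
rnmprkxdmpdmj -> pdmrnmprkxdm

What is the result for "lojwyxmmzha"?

Each output is the input with this applied: delete the last character, then move the last 3 characters to the front (rotate right by 3).
Applying both steps to "lojwyxmmzha": "lojwyxmmzh", then "mzhlojwyxm".

mzhlojwyxm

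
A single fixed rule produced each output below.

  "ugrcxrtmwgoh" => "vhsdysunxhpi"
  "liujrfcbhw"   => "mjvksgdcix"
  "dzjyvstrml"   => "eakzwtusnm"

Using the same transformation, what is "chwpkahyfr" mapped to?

dixqlbizgs

Looking at the pairs, the operation is to shift every letter 1 place forward in the alphabet (wrapping around).
"chwpkahyfr" → "dixqlbizgs".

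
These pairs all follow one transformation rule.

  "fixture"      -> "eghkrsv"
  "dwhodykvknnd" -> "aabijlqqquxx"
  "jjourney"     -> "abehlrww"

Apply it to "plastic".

cfgnpvy

What's happening: shift every letter 13 places forward in the alphabet (wrapping around) — i.e. ROT13, then sort the characters into alphabetical order.
Applying both steps to "plastic": "cynfgvp", then "cfgnpvy".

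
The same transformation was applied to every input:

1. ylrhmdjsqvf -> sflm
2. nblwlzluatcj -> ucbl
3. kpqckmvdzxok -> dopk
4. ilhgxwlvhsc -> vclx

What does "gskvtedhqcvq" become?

hvst

What's happening: keep one character in every 3, starting at position 2 (positions 2nd, 5th, 8th, ...), then move the first 2 characters to the end (rotate left by 2).
Starting from "gskvtedhqcvq": after the first operation, "sthv"; after the second, "hvst".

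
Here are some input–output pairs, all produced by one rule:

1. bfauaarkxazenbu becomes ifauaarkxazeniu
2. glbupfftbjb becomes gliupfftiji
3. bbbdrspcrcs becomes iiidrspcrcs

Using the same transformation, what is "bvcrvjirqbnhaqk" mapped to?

Rule — replace every "b" with "i".
"bvcrvjirqbnhaqk" → "ivcrvjirqinhaqk".

ivcrvjirqinhaqk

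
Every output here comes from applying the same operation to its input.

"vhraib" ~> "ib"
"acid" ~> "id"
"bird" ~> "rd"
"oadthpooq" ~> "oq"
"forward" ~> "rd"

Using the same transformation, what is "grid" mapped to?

id

The pattern: keep only the last 2 characters.
Applying that to "grid" gives "id".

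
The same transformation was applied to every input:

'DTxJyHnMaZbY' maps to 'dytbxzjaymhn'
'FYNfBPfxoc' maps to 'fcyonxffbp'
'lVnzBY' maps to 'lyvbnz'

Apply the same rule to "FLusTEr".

The transformation: take characters alternately from the front and the back (1st, last, 2nd, 2nd-last, ...), then convert every letter to lowercase.
Working it through for "FLusTEr": intermediate "FrLEuTs", final "frleuts".

frleuts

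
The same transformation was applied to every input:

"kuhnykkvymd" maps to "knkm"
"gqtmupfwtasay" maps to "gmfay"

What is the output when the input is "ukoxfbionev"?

Looking at the pairs, the operation is to keep one character in every 3, starting at position 1 (positions 1st, 4th, 7th, ...).
On "ukoxfbionev" that produces "uxie".

uxie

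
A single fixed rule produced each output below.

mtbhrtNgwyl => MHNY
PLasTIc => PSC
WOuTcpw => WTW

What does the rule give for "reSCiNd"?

RCD

Rule — keep one character in every 3, starting at position 1 (positions 1st, 4th, 7th, ...), then convert every letter to uppercase.
Doing the same to "reSCiNd": "RCD".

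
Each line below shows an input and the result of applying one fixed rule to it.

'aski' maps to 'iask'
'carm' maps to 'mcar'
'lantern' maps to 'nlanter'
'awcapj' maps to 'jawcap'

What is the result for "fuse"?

Rule — move the last character to the front.
On "fuse" that produces "efus".

efus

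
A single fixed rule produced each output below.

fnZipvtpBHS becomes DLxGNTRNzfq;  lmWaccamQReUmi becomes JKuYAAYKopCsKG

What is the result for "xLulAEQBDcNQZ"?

Looking at the pairs, the operation is to flip the case of every letter, then shift every letter 2 places backward in the alphabet (wrapping around).
For "xLulAEQBDcNQZ" the result is "VjSJycozbAlox".
(Check on "fnZipvtpBHS": → "FNzIPVTPbhs" → "DLxGNTRNzfq" ✓)

VjSJycozbAlox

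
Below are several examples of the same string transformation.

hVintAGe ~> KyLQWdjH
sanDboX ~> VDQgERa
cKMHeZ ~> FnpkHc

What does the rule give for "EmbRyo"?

hPEuBR

What's happening: shift every letter 3 places forward in the alphabet (wrapping around), then flip the case of every letter.
Applying both steps to "EmbRyo": "HpeUbr", then "hPEuBR".
(Check on "sanDboX": → "vdqGerA" → "VDQgERa" ✓)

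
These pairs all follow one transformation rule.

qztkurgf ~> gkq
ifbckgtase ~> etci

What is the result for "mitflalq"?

Rule — keep one character in every 3, starting at position 1 (positions 1st, 4th, 7th, ...), then reverse the string.
For "mitflalq", step one produces "mfl"; step two turns that into "lfm".
(Check on "ifbckgtase": → "icte" → "etci" ✓)

lfm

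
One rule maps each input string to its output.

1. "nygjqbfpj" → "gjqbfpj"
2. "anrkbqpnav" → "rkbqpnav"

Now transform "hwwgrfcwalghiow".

wgrfcwalghiow

Looking at the pairs, the operation is to delete the first 2 characters.
Applying that to "hwwgrfcwalghiow" gives "wgrfcwalghiow".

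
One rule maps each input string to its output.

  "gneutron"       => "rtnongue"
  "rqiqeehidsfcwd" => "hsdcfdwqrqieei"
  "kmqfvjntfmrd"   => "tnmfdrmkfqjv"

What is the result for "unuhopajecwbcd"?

acebwdcnuhupoj

The rule is to swap each adjacent pair of characters (1↔2, 3↔4, ...), then swap the front and back halves of the string.
On "unuhopajecwbcd": the first step gives "nuhupojacebwdc", and the second then gives "acebwdcnuhupoj".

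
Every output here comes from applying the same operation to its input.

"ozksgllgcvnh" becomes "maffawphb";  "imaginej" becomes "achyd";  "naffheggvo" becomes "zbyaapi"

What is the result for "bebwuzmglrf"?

qotgaflz

Looking at the pairs, the operation is to shift every letter 6 places backward in the alphabet (wrapping around), then delete the first 3 characters.
"bebwuzmglrf" → "vyvqotgaflz" → "qotgaflz".
(Check on "ozksgllgcvnh": → "itemaffawphb" → "maffawphb" ✓)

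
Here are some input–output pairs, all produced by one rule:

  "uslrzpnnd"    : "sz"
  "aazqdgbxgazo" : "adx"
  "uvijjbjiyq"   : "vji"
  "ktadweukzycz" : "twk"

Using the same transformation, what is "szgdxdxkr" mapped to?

zx

Rule — delete the last 2 characters, then keep one character in every 3, starting at position 2 (positions 2nd, 5th, 8th, ...).
"szgdxdxkr" → "szgdxdx" → "zx".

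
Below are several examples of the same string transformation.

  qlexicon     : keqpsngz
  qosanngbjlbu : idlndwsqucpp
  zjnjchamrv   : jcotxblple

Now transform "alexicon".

keqpcngz

Looking at the pairs, the operation is to swap the front and back halves of the string, then shift every letter 2 places forward in the alphabet (wrapping around).
Starting from "alexicon": after the first operation, "iconalex"; after the second, "keqpcngz".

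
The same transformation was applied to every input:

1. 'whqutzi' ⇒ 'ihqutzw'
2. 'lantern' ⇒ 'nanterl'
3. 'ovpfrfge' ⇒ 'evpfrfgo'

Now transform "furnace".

eurnacf

What's happening: swap the first and last characters.
Doing the same to "furnace": "eurnacf".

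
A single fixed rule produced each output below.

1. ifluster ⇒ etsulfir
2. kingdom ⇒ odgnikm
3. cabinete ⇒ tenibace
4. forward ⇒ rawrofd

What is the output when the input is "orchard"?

rahcrod

Looking at the pairs, the operation is to reverse the string, then move the first character to the end.
Applying both steps to "orchard": "drahcro", then "rahcrod".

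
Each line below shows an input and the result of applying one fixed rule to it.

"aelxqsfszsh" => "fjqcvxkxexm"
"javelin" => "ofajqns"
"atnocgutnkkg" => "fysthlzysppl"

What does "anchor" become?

The transformation: shift every letter 5 places forward in the alphabet (wrapping around).
For "anchor" the result is "fshmtw".

fshmtw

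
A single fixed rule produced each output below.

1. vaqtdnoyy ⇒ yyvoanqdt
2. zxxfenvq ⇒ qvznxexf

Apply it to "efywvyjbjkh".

Rule — move the last character to the front, then take characters alternately from the front and the back (1st, last, 2nd, 2nd-last, ...).
Applying both steps to "efywvyjbjkh": "hefywvyjbjk", then "hkejfbyjwyv".
(Check on "vaqtdnoyy": → "yvaqtdnoy" → "yyvoanqdt" ✓)

hkejfbyjwyv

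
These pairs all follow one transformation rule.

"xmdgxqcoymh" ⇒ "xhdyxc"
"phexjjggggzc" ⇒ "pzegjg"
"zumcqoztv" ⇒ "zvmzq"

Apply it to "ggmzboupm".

Looking at the pairs, the operation is to keep every other character starting from the first (positions 1st, 3rd, 5th, ...), then take characters alternately from the front and the back (1st, last, 2nd, 2nd-last, ...).
For "ggmzboupm", step one produces "gmbum"; step two turns that into "gmmub".

gmmub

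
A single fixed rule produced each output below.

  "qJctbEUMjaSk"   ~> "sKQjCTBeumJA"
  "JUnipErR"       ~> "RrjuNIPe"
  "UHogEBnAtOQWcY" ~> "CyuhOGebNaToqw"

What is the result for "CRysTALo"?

Rule — flip the case of every letter, then move the last 2 characters to the front (rotate right by 2).
Applying both steps to "CRysTALo": "crYStalO", then "lOcrYSta".

lOcrYSta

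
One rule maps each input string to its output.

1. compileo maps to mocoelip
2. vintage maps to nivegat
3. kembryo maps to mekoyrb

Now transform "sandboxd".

nasdxobd

The rule is to move the first 3 characters to the end (rotate left by 3), then reverse the string.
"sandboxd" → "dboxdsan" → "nasdxobd".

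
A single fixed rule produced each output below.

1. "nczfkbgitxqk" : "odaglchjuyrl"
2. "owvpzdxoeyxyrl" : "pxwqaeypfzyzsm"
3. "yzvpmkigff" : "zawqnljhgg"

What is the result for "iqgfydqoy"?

jrhgzerpz

The transformation: shift every letter 1 place forward in the alphabet (wrapping around).
So "iqgfydqoy" becomes "jrhgzerpz".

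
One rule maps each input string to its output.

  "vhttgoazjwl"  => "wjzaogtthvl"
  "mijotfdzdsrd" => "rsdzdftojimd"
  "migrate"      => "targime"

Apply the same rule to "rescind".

nicserd

What's happening: move the last character to the front, then reverse the string.
Starting from "rescind": after the first operation, "drescin"; after the second, "nicserd".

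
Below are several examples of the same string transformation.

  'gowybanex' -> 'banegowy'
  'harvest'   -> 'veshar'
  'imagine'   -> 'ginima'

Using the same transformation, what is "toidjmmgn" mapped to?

Looking at the pairs, the operation is to delete the last character, then swap the front and back halves of the string.
Applying both steps to "toidjmmgn": "toidjmmg", then "jmmgtoid".
(Check on "harvest": → "harves" → "veshar" ✓)

jmmgtoid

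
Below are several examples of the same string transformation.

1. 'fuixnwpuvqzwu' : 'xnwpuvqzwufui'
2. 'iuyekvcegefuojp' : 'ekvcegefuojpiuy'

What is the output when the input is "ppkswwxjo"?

swwxjoppk

What's happening: move the first 3 characters to the end (rotate left by 3).
Applying that to "ppkswwxjo" gives "swwxjoppk".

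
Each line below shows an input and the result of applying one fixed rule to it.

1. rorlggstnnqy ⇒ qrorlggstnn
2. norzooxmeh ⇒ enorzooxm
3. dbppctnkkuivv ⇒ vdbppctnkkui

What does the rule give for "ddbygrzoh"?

oddbygrz

The pattern: delete the last character, then move the last character to the front.
Working it through for "ddbygrzoh": intermediate "ddbygrzo", final "oddbygrz".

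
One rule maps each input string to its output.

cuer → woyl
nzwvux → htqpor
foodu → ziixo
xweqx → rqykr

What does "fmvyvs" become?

zgpspm

Looking at the pairs, the operation is to shift every letter 6 places backward in the alphabet (wrapping around).
"fmvyvs" → "zgpspm".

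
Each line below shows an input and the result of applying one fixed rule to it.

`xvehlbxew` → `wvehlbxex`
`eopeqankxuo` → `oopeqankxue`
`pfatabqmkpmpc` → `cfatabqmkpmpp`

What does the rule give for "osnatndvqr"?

Rule — swap the first and last characters.
For "osnatndvqr" the result is "rsnatndvqo".

rsnatndvqo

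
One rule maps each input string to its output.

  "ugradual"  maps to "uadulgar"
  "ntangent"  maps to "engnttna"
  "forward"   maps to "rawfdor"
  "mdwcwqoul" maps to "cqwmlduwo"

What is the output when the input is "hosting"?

In each case the input is transformed by: take characters alternately from the front and the back (1st, last, 2nd, 2nd-last, ...), then move the last 3 characters to the front (rotate right by 3).
Starting from "hosting": after the first operation, "hgonsit"; after the second, "sithgon".

sithgon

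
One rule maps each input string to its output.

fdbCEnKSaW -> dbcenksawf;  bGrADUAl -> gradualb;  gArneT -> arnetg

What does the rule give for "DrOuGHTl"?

roughtld

Rule — move the first character to the end, then convert every letter to lowercase.
Starting from "DrOuGHTl": after the first operation, "rOuGHTlD"; after the second, "roughtld".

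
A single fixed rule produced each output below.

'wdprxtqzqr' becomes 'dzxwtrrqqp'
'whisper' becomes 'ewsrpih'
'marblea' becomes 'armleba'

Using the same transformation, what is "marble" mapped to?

armleb

Rule — sort the characters into reverse alphabetical order, then move the last character to the front.
Working it through for "marble": intermediate "rmleba", final "armleb".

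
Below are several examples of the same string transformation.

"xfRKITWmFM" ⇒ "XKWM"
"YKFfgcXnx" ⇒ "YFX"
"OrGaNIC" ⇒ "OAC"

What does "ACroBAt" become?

What's happening: keep one character in every 3, starting at position 1 (positions 1st, 4th, 7th, ...), then convert every letter to uppercase.
On "ACroBAt": the first step gives "Aot", and the second then gives "AOT".

AOT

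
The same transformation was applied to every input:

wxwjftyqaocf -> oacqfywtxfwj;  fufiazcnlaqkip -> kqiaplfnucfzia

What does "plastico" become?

Rule — move the last 3 characters to the front (rotate right by 3), then take characters alternately from the front and the back (1st, last, 2nd, 2nd-last, ...).
Working it through for "plastico": intermediate "icoplast", final "itcsoapl".

itcsoapl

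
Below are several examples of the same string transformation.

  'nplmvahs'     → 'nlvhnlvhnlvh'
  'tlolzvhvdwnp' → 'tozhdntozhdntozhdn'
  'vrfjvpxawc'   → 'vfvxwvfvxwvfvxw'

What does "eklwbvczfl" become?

What's happening: keep every other character starting from the first (positions 1st, 3rd, 5th, ...), then write the whole string 3 times in a row.
Doing the same to "eklwbvczfl": "elbcfelbcfelbcf".
(Check on "vrfjvpxawc": → "vfvxw" → "vfvxwvfvxwvfvxw" ✓)

elbcfelbcfelbcf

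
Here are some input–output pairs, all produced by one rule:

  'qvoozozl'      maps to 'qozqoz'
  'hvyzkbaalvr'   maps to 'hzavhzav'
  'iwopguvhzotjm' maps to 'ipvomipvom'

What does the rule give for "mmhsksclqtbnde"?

The pattern: keep one character in every 3, starting at position 1 (positions 1st, 4th, 7th, ...), then write the whole string twice.
"mmhsksclqtbnde" → "msctdmsctd".

msctdmsctd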